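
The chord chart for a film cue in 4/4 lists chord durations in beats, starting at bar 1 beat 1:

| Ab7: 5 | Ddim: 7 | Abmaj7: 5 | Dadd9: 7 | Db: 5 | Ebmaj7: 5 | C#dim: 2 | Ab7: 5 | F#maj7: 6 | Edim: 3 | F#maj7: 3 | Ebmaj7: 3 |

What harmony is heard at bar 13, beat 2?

Edim

Beat 2 of bar 13 is beat (13−1)×4 + 2 = 50 overall.
Running totals: Ab7 ends at 5, Ddim ends at 12, Abmaj7 ends at 17, Dadd9 ends at 24, Db ends at 29, Ebmaj7 ends at 34, C#dim ends at 36, Ab7 ends at 41, F#maj7 ends at 47, Edim ends at 50.
Beat 50 falls within Edim.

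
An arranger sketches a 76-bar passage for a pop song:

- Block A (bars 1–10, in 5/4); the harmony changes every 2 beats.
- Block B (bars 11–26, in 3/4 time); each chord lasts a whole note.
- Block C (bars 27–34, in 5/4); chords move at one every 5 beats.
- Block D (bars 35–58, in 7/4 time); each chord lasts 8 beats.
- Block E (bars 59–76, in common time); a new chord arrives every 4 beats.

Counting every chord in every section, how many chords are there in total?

A has 50 beats and chords last 2 each, so 25 chords.
B has 48 beats and chords last 4 each, so 12 chords.
C has 40 beats and chords last 5 each, so 8 chords.
D has 168 beats and chords last 8 each, so 21 chords.
E has 72 beats and chords last 4 each, so 18 chords.
Total: 25 + 12 + 8 + 21 + 18 = 84.

84 chords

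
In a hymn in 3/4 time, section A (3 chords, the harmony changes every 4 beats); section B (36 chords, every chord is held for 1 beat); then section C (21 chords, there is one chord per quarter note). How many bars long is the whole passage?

A: 3 × 4 = 12 beats = 4 bars.
B: 36 × 1 = 36 beats = 12 bars.
C: 21 × 1 = 21 beats = 7 bars.
Total: 4 + 12 + 7 = 23 bars.

23 bars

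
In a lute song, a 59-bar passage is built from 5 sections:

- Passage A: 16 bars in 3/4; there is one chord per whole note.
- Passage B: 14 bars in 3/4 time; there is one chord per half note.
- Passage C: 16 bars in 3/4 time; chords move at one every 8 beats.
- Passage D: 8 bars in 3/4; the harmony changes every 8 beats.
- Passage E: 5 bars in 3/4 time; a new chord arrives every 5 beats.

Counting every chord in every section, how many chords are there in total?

45 chords

A: 16·3 = 48 beats, 48/4 = 12 chords.
B: 14·3 = 42 beats, 42/2 = 21 chords.
C: 16·3 = 48 beats, 48/8 = 6 chords.
D: 8·3 = 24 beats, 24/8 = 3 chords.
E: 5·3 = 15 beats, 15/5 = 3 chords.
Total: 12 + 21 + 6 + 3 + 3 = 45.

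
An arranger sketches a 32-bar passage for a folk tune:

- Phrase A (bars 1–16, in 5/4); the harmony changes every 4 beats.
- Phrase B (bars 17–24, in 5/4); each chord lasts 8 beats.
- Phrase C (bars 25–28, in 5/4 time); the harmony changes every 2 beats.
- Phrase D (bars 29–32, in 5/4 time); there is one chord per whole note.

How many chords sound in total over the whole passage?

A: 16·5 = 80 beats, 80/4 = 20 chords.
B: 8·5 = 40 beats, 40/8 = 5 chords.
C: 4·5 = 20 beats, 20/2 = 10 chords.
D: 4·5 = 20 beats, 20/4 = 5 chords.
Total: 20 + 5 + 10 + 5 = 40.

40 chords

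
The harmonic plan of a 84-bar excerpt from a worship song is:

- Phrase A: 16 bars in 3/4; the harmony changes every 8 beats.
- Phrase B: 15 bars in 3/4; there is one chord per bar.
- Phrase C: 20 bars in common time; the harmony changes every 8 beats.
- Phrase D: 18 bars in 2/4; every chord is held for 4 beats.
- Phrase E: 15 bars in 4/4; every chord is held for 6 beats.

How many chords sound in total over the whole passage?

A: 16·3 = 48 beats, 48/8 = 6 chords.
B: 15·3 = 45 beats, 45/3 = 15 chords.
C: 20·4 = 80 beats, 80/8 = 10 chords.
D: 18·2 = 36 beats, 36/4 = 9 chords.
E: 15·4 = 60 beats, 60/6 = 10 chords.
Total: 6 + 15 + 10 + 9 + 10 = 50.

50 chords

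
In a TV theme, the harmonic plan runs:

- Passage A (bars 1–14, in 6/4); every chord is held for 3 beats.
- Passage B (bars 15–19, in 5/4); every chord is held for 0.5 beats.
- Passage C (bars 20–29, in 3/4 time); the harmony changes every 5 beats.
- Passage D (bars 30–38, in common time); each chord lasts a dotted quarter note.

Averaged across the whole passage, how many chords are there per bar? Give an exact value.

A: 14 bars of 6 beats is 84 beats; at 3 beats each that's 28 chords.
B: 5 bars of 5 beats is 25 beats; at 0.5 beats each that's 50 chords.
C: 10 bars of 3 beats is 30 beats; at 5 beats each that's 6 chords.
D: 9 bars of 4 beats is 36 beats; at 1.5 beats each that's 24 chords.
Overall: 108 chords over 38 bars → 108/38 = 54/19 chords per bar.

54/19 chords per bar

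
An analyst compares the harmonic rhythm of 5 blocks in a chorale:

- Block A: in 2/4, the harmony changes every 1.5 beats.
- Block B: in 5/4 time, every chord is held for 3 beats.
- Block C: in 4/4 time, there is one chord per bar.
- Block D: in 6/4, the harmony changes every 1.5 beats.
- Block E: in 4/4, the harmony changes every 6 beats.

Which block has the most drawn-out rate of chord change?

A: 2 beats/bar ÷ 1.5 beats/chord = 4/3 chords/bar.
B: 5 beats/bar ÷ 3 beats/chord = 5/3 chords/bar.
C: 4 beats/bar ÷ 4 beats/chord = 1 chord/bar.
D: 6 beats/bar ÷ 1.5 beats/chord = 4 chords/bar.
E: 4 beats/bar ÷ 6 beats/chord = 2/3 chords/bar.
Slowest is E at 2/3 chords/bar.

Block E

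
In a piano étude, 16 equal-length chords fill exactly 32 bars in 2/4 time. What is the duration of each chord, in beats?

4 beats

32 bars × 2 beats/bar = 64 beats total.
64 beats ÷ 16 chords = 4 beats per chord.
(That is a whole note.)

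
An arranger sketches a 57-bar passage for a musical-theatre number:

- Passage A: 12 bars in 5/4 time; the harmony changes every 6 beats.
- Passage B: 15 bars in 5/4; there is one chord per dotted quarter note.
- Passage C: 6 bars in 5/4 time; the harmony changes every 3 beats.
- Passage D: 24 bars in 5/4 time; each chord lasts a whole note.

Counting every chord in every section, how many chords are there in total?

A: 12 bars × 5 beats = 60 beats; 6 beats/chord → 10 chords.
B: 15 bars × 5 beats = 75 beats; 1.5 beats/chord → 50 chords.
C: 6 bars × 5 beats = 30 beats; 3 beats/chord → 10 chords.
D: 24 bars × 5 beats = 120 beats; 4 beats/chord → 30 chords.
Total: 10 + 50 + 10 + 30 = 100.

100 chords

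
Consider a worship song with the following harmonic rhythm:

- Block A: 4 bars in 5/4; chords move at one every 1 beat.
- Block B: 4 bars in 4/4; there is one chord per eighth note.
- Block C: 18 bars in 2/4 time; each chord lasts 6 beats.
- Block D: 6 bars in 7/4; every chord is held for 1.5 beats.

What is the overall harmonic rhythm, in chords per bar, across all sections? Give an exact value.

43/16 chords per bar

A: 4 bars of 5 beats is 20 beats; at 1 beat each that's 20 chords.
B: 4 bars of 4 beats is 16 beats; at 0.5 beats each that's 32 chords.
C: 18 bars of 2 beats is 36 beats; at 6 beats each that's 6 chords.
D: 6 bars of 7 beats is 42 beats; at 1.5 beats each that's 28 chords.
Overall: 86 chords over 32 bars → 86/32 = 43/16 chords per bar.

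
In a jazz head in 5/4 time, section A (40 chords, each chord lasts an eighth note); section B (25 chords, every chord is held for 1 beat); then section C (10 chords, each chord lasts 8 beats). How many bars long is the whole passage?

25 bars

A: 40 × 0.5 = 20 beats = 4 bars.
B: 25 × 1 = 25 beats = 5 bars.
C: 10 × 8 = 80 beats = 16 bars.
Total: 4 + 5 + 16 = 25 bars.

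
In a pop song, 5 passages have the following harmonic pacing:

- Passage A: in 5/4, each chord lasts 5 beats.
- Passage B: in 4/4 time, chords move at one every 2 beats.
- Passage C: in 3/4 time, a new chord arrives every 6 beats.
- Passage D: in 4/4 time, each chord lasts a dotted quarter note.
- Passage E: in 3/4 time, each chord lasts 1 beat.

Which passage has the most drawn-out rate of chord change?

A: each chord is 5 beats in 5/4, so 1 per bar.
B: each chord is 2 beats in 4/4, so 2 per bar.
C: each chord is 6 beats in 3/4, so 0.5 per bar.
D: each chord is 1.5 beats in 4/4, so 8/3 per bar.
E: each chord is 1 beat in 3/4, so 3 per bar.
Slowest is C at 0.5 chords/bar.

Passage C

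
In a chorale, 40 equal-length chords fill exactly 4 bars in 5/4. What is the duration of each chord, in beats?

0.5 beats

4 bars × 5 beats/bar = 20 beats total.
20 beats ÷ 40 chords = 0.5 beats per chord.
(That is an eighth note.)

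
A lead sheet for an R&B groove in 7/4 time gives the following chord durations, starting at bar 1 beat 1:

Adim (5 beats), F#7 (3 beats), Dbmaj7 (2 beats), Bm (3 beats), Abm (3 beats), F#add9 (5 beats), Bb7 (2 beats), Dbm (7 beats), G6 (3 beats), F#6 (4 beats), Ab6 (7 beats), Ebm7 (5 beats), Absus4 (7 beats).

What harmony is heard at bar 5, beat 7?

Beat 7 of bar 5 is beat (5−1)×7 + 7 = 35 overall.
Running totals: Adim ends at 5, F#7 ends at 8, Dbmaj7 ends at 10, Bm ends at 13, Abm ends at 16, F#add9 ends at 21, Bb7 ends at 23, Dbm ends at 30, G6 ends at 33, F#6 ends at 37.
Beat 35 falls within F#6.

F#6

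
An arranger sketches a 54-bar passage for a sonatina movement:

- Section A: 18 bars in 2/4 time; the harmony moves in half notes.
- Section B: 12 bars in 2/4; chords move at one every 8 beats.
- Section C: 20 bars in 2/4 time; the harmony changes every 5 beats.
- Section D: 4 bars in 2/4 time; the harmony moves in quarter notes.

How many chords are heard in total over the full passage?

37 chords

A: 18·2 = 36 beats, 36/2 = 18 chords.
B: 12·2 = 24 beats, 24/8 = 3 chords.
C: 20·2 = 40 beats, 40/5 = 8 chords.
D: 4·2 = 8 beats, 8/1 = 8 chords.
Total: 18 + 3 + 8 + 8 = 37.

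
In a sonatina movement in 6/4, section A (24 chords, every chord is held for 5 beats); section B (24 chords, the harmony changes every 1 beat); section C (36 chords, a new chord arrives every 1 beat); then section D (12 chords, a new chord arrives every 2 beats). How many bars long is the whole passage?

34 bars

A: 24 × 5 = 120 beats = 20 bars.
B: 24 × 1 = 24 beats = 4 bars.
C: 36 × 1 = 36 beats = 6 bars.
D: 12 × 2 = 24 beats = 4 bars.
Total: 20 + 4 + 6 + 4 = 34 bars.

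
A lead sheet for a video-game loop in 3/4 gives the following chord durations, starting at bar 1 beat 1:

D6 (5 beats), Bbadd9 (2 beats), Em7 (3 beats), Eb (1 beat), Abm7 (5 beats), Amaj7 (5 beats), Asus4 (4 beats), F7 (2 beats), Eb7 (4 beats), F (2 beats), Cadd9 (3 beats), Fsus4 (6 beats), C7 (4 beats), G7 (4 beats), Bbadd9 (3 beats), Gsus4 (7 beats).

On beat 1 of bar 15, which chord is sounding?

Beat 1 of bar 15 is beat (15−1)×3 + 1 = 43 overall.
Running totals: D6 ends at 5, Bbadd9 ends at 7, Em7 ends at 10, Eb ends at 11, Abm7 ends at 16, Amaj7 ends at 21, Asus4 ends at 25, F7 ends at 27, Eb7 ends at 31, F ends at 33, Cadd9 ends at 36, Fsus4 ends at 42, C7 ends at 46.
Beat 43 falls within C7.

C7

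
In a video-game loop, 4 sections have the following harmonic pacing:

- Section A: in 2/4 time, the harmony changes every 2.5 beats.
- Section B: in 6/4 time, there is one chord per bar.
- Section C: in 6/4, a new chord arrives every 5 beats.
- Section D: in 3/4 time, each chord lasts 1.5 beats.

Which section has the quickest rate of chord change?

Section D

A: 2 beats/bar ÷ 2.5 beats/chord = 0.8 chords/bar.
B: 6 beats/bar ÷ 6 beats/chord = 1 chord/bar.
C: 6 beats/bar ÷ 5 beats/chord = 1.2 chords/bar.
D: 3 beats/bar ÷ 1.5 beats/chord = 2 chords/bar.
Fastest is D at 2 chords/bar.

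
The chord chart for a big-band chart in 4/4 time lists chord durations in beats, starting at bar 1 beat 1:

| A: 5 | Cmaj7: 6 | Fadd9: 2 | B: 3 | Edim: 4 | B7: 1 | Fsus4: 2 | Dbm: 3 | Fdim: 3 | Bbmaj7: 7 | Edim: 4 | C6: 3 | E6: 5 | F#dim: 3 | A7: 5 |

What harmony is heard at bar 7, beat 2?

Dbm

Beat 2 of bar 7 is beat (7−1)×4 + 2 = 26 overall.
Running totals: A ends at 5, Cmaj7 ends at 11, Fadd9 ends at 13, B ends at 16, Edim ends at 20, B7 ends at 21, Fsus4 ends at 23, Dbm ends at 26.
Beat 26 falls within Dbm.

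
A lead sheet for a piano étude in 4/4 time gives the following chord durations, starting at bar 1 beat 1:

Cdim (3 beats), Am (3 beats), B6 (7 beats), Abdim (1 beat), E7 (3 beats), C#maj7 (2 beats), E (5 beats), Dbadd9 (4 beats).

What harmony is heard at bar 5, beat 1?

E7

Beat 1 of bar 5 is beat (5−1)×4 + 1 = 17 overall.
Running totals: Cdim ends at 3, Am ends at 6, B6 ends at 13, Abdim ends at 14, E7 ends at 17.
Beat 17 falls within E7.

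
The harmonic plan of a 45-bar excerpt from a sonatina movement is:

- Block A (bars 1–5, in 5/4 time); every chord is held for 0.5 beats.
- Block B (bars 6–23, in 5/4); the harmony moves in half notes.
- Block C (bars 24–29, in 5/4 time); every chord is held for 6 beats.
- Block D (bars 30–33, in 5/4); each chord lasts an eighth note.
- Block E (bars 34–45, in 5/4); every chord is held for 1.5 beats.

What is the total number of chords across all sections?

180 chords

A: 5·5 = 25 beats, 25/0.5 = 50 chords.
B: 18·5 = 90 beats, 90/2 = 45 chords.
C: 6·5 = 30 beats, 30/6 = 5 chords.
D: 4·5 = 20 beats, 20/0.5 = 40 chords.
E: 12·5 = 60 beats, 60/1.5 = 40 chords.
Total: 50 + 45 + 5 + 40 + 40 = 180.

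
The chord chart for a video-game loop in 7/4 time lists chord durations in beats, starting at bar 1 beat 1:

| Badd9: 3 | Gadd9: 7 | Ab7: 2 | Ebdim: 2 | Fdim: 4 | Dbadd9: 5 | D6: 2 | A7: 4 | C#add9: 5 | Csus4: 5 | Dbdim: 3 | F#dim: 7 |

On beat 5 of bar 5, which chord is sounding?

C#add9

Beat 5 of bar 5 is beat (5−1)×7 + 5 = 33 overall.
Running totals: Badd9 ends at 3, Gadd9 ends at 10, Ab7 ends at 12, Ebdim ends at 14, Fdim ends at 18, Dbadd9 ends at 23, D6 ends at 25, A7 ends at 29, C#add9 ends at 34.
Beat 33 falls within C#add9.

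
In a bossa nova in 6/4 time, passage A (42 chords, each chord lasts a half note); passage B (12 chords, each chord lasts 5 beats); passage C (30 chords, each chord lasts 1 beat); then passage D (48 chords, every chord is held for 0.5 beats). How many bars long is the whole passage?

A: 42 × 2 = 84 beats = 14 bars.
B: 12 × 5 = 60 beats = 10 bars.
C: 30 × 1 = 30 beats = 5 bars.
D: 48 × 0.5 = 24 beats = 4 bars.
Total: 14 + 10 + 5 + 4 = 33 bars.

33 bars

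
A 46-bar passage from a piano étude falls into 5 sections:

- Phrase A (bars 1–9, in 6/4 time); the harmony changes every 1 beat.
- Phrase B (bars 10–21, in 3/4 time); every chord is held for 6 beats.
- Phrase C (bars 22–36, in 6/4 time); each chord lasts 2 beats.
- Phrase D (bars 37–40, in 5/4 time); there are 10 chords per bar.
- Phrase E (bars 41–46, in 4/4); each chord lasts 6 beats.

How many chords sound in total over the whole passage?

A: 9 bars × 6 beats = 54 beats; 1 beat/chord → 54 chords.
B: 12 bars × 3 beats = 36 beats; 6 beats/chord → 6 chords.
C: 15 bars × 6 beats = 90 beats; 2 beats/chord → 45 chords.
D: 4 bars × 5 beats = 20 beats; 0.5 beats/chord → 40 chords.
E: 6 bars × 4 beats = 24 beats; 6 beats/chord → 4 chords.
Total: 54 + 6 + 45 + 40 + 4 = 149.

149 chords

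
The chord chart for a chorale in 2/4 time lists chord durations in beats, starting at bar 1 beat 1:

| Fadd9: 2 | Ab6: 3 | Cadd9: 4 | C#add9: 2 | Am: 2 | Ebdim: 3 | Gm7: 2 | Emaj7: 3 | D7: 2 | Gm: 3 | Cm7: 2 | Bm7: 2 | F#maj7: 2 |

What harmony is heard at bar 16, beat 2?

F#maj7

Beat 2 of bar 16 is beat (16−1)×2 + 2 = 32 overall.
Running totals: Fadd9 ends at 2, Ab6 ends at 5, Cadd9 ends at 9, C#add9 ends at 11, Am ends at 13, Ebdim ends at 16, Gm7 ends at 18, Emaj7 ends at 21, D7 ends at 23, Gm ends at 26, Cm7 ends at 28, Bm7 ends at 30, F#maj7 ends at 32.
Beat 32 falls within F#maj7.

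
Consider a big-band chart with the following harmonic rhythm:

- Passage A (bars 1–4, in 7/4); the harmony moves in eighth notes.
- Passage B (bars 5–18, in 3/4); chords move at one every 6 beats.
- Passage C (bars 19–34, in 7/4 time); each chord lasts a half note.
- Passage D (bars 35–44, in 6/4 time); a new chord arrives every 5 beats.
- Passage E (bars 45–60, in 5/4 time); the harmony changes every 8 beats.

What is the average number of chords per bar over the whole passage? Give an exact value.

2.35 chords per bar

A: 4 bars of 7 beats is 28 beats; at 0.5 beats each that's 56 chords.
B: 14 bars of 3 beats is 42 beats; at 6 beats each that's 7 chords.
C: 16 bars of 7 beats is 112 beats; at 2 beats each that's 56 chords.
D: 10 bars of 6 beats is 60 beats; at 5 beats each that's 12 chords.
E: 16 bars of 5 beats is 80 beats; at 8 beats each that's 10 chords.
Overall: 141 chords over 60 bars → 141/60 = 2.35 chords per bar.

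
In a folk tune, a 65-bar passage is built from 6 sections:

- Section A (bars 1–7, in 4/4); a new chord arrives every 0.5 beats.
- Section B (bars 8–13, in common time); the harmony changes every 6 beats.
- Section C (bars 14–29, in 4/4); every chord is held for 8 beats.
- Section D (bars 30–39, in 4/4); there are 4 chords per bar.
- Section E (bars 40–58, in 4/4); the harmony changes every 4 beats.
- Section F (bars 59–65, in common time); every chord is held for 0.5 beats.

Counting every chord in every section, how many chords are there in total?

183 chords

A has 28 beats and chords last 0.5 each, so 56 chords.
B has 24 beats and chords last 6 each, so 4 chords.
C has 64 beats and chords last 8 each, so 8 chords.
D has 40 beats and chords last 1 each, so 40 chords.
E has 76 beats and chords last 4 each, so 19 chords.
F has 28 beats and chords last 0.5 each, so 56 chords.
Total: 56 + 4 + 8 + 40 + 19 + 56 = 183.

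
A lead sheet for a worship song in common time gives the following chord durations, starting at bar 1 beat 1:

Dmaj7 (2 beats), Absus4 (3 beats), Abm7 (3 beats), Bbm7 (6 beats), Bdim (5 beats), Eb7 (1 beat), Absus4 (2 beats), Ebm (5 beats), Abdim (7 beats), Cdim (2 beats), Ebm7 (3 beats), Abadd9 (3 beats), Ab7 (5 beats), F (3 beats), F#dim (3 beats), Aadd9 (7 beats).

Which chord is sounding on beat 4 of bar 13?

F#dim

Beat 4 of bar 13 is beat (13−1)×4 + 4 = 52 overall.
Running totals: Dmaj7 ends at 2, Absus4 ends at 5, Abm7 ends at 8, Bbm7 ends at 14, Bdim ends at 19, Eb7 ends at 20, Absus4 ends at 22, Ebm ends at 27, Abdim ends at 34, Cdim ends at 36, Ebm7 ends at 39, Abadd9 ends at 42, Ab7 ends at 47, F ends at 50, F#dim ends at 53.
Beat 52 falls within F#dim.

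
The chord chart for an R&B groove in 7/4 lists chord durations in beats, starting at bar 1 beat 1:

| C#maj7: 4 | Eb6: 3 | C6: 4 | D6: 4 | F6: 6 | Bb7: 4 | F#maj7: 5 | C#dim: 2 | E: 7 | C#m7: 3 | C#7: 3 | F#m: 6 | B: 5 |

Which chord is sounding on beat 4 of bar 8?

Beat 4 of bar 8 is beat (8−1)×7 + 4 = 53 overall.
Running totals: C#maj7 ends at 4, Eb6 ends at 7, C6 ends at 11, D6 ends at 15, F6 ends at 21, Bb7 ends at 25, F#maj7 ends at 30, C#dim ends at 32, E ends at 39, C#m7 ends at 42, C#7 ends at 45, F#m ends at 51, B ends at 56.
Beat 53 falls within B.

B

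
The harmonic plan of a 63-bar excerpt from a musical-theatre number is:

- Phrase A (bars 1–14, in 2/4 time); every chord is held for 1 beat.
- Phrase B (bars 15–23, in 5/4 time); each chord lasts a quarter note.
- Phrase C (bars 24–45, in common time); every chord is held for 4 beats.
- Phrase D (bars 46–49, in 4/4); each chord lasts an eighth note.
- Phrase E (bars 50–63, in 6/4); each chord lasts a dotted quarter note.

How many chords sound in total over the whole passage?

A: 14·2 = 28 beats, 28/1 = 28 chords.
B: 9·5 = 45 beats, 45/1 = 45 chords.
C: 22·4 = 88 beats, 88/4 = 22 chords.
D: 4·4 = 16 beats, 16/0.5 = 32 chords.
E: 14·6 = 84 beats, 84/1.5 = 56 chords.
Total: 28 + 45 + 22 + 32 + 56 = 183.

183 chords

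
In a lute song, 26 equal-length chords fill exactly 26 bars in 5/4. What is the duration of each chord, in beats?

26 bars × 5 beats/bar = 130 beats total.
130 beats ÷ 26 chords = 5 beats per chord.

5 beats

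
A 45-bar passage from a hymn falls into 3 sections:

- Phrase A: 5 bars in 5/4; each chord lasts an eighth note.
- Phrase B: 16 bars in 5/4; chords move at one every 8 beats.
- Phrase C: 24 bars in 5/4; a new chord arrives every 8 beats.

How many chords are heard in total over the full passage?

A: 5·5 = 25 beats, 25/0.5 = 50 chords.
B: 16·5 = 80 beats, 80/8 = 10 chords.
C: 24·5 = 120 beats, 120/8 = 15 chords.
Total: 50 + 10 + 15 = 75.

75 chords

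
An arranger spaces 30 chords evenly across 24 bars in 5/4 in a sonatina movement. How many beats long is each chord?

24 bars × 5 beats/bar = 120 beats total.
120 beats ÷ 30 chords = 4 beats per chord.
(That is a whole note.)

4 beats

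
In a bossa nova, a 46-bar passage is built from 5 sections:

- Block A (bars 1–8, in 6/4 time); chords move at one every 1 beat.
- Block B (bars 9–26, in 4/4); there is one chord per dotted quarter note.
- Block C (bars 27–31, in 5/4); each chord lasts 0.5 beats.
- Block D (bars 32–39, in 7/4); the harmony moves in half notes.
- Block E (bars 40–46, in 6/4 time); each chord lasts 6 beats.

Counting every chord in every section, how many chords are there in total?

A has 48 beats and chords last 1 each, so 48 chords.
B has 72 beats and chords last 1.5 each, so 48 chords.
C has 25 beats and chords last 0.5 each, so 50 chords.
D has 56 beats and chords last 2 each, so 28 chords.
E has 42 beats and chords last 6 each, so 7 chords.
Total: 48 + 48 + 50 + 28 + 7 = 181.

181 chords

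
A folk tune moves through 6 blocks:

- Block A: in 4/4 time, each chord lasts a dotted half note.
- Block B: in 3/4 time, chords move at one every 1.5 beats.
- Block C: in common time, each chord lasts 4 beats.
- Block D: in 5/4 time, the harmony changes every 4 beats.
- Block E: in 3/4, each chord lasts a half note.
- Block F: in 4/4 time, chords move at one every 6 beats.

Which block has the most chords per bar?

Block B

A: 4 beats/bar ÷ 3 beats/chord = 4/3 chords/bar.
B: 3 beats/bar ÷ 1.5 beats/chord = 2 chords/bar.
C: 4 beats/bar ÷ 4 beats/chord = 1 chord/bar.
D: 5 beats/bar ÷ 4 beats/chord = 1.25 chords/bar.
E: 3 beats/bar ÷ 2 beats/chord = 1.5 chords/bar.
F: 4 beats/bar ÷ 6 beats/chord = 2/3 chords/bar.
Fastest is B at 2 chords/bar.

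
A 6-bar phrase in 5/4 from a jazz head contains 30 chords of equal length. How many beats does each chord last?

6 bars × 5 beats/bar = 30 beats total.
30 beats ÷ 30 chords = 1 beats per chord.
(That is a quarter note.)

1 beat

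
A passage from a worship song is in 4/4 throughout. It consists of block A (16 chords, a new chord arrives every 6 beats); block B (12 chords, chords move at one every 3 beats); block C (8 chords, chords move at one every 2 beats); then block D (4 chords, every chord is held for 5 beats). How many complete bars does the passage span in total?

42 bars

A: 16 × 6 = 96 beats = 24 bars.
B: 12 × 3 = 36 beats = 9 bars.
C: 8 × 2 = 16 beats = 4 bars.
D: 4 × 5 = 20 beats = 5 bars.
Total: 24 + 9 + 4 + 5 = 42 bars.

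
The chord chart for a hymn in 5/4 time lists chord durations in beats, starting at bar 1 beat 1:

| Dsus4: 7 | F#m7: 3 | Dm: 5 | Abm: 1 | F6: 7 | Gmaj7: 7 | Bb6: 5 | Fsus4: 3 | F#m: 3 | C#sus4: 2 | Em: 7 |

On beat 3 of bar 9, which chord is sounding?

C#sus4

Beat 3 of bar 9 is beat (9−1)×5 + 3 = 43 overall.
Running totals: Dsus4 ends at 7, F#m7 ends at 10, Dm ends at 15, Abm ends at 16, F6 ends at 23, Gmaj7 ends at 30, Bb6 ends at 35, Fsus4 ends at 38, F#m ends at 41, C#sus4 ends at 43.
Beat 43 falls within C#sus4.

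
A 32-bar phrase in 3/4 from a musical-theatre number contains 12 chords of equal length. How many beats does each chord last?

32 bars × 3 beats/bar = 96 beats total.
96 beats ÷ 12 chords = 8 beats per chord.

8 beats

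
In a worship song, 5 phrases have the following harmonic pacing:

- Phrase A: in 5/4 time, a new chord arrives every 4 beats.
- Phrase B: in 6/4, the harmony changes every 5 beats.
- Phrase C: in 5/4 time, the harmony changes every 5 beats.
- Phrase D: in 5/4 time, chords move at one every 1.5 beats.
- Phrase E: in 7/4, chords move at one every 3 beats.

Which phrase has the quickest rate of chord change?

A: 5 beats/bar ÷ 4 beats/chord = 1.25 chords/bar.
B: 6 beats/bar ÷ 5 beats/chord = 1.2 chords/bar.
C: 5 beats/bar ÷ 5 beats/chord = 1 chord/bar.
D: 5 beats/bar ÷ 1.5 beats/chord = 10/3 chords/bar.
E: 7 beats/bar ÷ 3 beats/chord = 7/3 chords/bar.
Fastest is D at 10/3 chords/bar.

Phrase D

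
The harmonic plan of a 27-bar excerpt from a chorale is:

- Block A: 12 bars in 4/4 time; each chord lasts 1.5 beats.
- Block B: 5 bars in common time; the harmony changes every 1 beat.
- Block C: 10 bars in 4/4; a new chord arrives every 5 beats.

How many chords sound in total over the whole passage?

60 chords

A: 12 bars × 4 beats = 48 beats; 1.5 beats/chord → 32 chords.
B: 5 bars × 4 beats = 20 beats; 1 beat/chord → 20 chords.
C: 10 bars × 4 beats = 40 beats; 5 beats/chord → 8 chords.
Total: 32 + 20 + 8 = 60.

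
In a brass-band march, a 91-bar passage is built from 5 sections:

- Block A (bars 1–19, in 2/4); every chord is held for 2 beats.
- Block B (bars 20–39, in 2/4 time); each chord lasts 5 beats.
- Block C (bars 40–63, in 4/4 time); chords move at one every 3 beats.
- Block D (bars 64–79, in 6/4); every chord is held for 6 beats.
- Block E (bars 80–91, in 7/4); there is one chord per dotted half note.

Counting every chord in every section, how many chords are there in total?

103 chords

A has 38 beats and chords last 2 each, so 19 chords.
B has 40 beats and chords last 5 each, so 8 chords.
C has 96 beats and chords last 3 each, so 32 chords.
D has 96 beats and chords last 6 each, so 16 chords.
E has 84 beats and chords last 3 each, so 28 chords.
Total: 19 + 8 + 32 + 16 + 28 = 103.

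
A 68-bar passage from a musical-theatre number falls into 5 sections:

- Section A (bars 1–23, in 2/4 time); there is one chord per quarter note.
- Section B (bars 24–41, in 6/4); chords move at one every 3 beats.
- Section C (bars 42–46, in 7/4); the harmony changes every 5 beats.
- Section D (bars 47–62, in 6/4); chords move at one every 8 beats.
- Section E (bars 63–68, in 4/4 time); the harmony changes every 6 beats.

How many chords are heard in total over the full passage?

A: 23·2 = 46 beats, 46/1 = 46 chords.
B: 18·6 = 108 beats, 108/3 = 36 chords.
C: 5·7 = 35 beats, 35/5 = 7 chords.
D: 16·6 = 96 beats, 96/8 = 12 chords.
E: 6·4 = 24 beats, 24/6 = 4 chords.
Total: 46 + 36 + 7 + 12 + 4 = 105.

105 chords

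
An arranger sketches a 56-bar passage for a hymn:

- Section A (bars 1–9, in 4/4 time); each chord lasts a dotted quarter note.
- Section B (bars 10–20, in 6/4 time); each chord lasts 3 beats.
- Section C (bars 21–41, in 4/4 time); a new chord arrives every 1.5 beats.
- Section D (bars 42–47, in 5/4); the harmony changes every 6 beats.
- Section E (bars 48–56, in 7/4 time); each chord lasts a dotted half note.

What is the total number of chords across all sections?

128 chords

A: 9 bars × 4 beats = 36 beats; 1.5 beats/chord → 24 chords.
B: 11 bars × 6 beats = 66 beats; 3 beats/chord → 22 chords.
C: 21 bars × 4 beats = 84 beats; 1.5 beats/chord → 56 chords.
D: 6 bars × 5 beats = 30 beats; 6 beats/chord → 5 chords.
E: 9 bars × 7 beats = 63 beats; 3 beats/chord → 21 chords.
Total: 24 + 22 + 56 + 5 + 21 = 128.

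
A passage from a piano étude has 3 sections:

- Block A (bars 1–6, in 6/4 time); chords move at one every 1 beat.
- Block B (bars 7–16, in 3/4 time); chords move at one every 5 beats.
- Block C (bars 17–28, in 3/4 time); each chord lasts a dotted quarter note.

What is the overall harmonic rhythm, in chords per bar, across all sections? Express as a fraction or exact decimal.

A: 6 bars of 6 beats is 36 beats; at 1 beat each that's 36 chords.
B: 10 bars of 3 beats is 30 beats; at 5 beats each that's 6 chords.
C: 12 bars of 3 beats is 36 beats; at 1.5 beats each that's 24 chords.
Overall: 66 chords over 28 bars → 66/28 = 33/14 chords per bar.

33/14 chords per bar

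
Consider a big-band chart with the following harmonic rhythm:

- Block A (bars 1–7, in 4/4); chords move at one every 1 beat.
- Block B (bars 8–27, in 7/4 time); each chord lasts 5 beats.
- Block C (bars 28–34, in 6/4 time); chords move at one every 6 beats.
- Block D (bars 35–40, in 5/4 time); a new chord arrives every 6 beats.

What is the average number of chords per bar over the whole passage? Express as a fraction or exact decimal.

A: 7 × 4 = 28 beats ÷ 1 = 28 chords.
B: 20 × 7 = 140 beats ÷ 5 = 28 chords.
C: 7 × 6 = 42 beats ÷ 6 = 7 chords.
D: 6 × 5 = 30 beats ÷ 6 = 5 chords.
Overall: 68 chords over 40 bars → 68/40 = 1.7 chords per bar.

1.7 chords per bar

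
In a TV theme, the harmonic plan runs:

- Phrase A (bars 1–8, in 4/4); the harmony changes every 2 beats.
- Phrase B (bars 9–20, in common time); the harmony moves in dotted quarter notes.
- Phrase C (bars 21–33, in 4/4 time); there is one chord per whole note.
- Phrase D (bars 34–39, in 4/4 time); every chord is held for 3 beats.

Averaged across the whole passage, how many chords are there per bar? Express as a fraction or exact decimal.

A: 8 × 4 = 32 beats ÷ 2 = 16 chords.
B: 12 × 4 = 48 beats ÷ 1.5 = 32 chords.
C: 13 × 4 = 52 beats ÷ 4 = 13 chords.
D: 6 × 4 = 24 beats ÷ 3 = 8 chords.
Overall: 69 chords over 39 bars → 69/39 = 23/13 chords per bar.

23/13 chords per bar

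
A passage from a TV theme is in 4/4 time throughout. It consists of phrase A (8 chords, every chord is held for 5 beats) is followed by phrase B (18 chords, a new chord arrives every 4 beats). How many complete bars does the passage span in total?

A: 8 × 5 = 40 beats = 10 bars.
B: 18 × 4 = 72 beats = 18 bars.
Total: 10 + 18 = 28 bars.

28 bars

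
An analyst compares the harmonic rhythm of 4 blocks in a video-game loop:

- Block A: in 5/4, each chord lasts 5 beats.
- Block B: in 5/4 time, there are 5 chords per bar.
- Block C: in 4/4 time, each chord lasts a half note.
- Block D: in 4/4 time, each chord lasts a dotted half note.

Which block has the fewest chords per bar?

A: 5/5 = 1 chord/bar.
B: 5/1 = 5 chords/bar.
C: 4/2 = 2 chords/bar.
D: 4/3 = 4/3 chords/bar.
Slowest is A at 1 chords/bar.

Block A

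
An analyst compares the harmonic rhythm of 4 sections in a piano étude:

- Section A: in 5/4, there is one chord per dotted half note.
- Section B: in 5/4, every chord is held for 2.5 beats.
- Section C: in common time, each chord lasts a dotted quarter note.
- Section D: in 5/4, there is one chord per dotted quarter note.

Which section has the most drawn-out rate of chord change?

A: 5 beats/bar ÷ 3 beats/chord = 5/3 chords/bar.
B: 5 beats/bar ÷ 2.5 beats/chord = 2 chords/bar.
C: 4 beats/bar ÷ 1.5 beats/chord = 8/3 chords/bar.
D: 5 beats/bar ÷ 1.5 beats/chord = 10/3 chords/bar.
Slowest is A at 5/3 chords/bar.

Section A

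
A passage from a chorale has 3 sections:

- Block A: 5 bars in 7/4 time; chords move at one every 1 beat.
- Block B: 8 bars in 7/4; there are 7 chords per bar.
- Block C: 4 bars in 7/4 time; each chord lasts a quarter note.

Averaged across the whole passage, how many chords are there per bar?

A: 5 bars of 7 beats is 35 beats; at 1 beat each that's 35 chords.
B: 8 bars of 7 beats is 56 beats; at 1 beat each that's 56 chords.
C: 4 bars of 7 beats is 28 beats; at 1 beat each that's 28 chords.
Overall: 119 chords over 17 bars → 119/17 = 7 chords per bar.

7 chords per bar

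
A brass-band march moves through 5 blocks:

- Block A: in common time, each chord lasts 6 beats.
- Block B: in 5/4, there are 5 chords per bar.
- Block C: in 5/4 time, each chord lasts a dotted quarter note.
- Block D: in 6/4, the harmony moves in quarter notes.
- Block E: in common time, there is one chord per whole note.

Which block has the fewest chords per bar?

Block A

A: 4 beats/bar ÷ 6 beats/chord = 2/3 chords/bar.
B: 5 beats/bar ÷ 1 beat/chord = 5 chords/bar.
C: 5 beats/bar ÷ 1.5 beats/chord = 10/3 chords/bar.
D: 6 beats/bar ÷ 1 beat/chord = 6 chords/bar.
E: 4 beats/bar ÷ 4 beats/chord = 1 chord/bar.
Slowest is A at 2/3 chords/bar.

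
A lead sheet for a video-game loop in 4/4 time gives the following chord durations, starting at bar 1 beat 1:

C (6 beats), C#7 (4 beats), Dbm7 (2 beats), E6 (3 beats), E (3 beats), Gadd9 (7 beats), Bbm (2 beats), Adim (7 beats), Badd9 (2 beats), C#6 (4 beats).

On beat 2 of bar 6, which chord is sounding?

Beat 2 of bar 6 is beat (6−1)×4 + 2 = 22 overall.
Running totals: C ends at 6, C#7 ends at 10, Dbm7 ends at 12, E6 ends at 15, E ends at 18, Gadd9 ends at 25.
Beat 22 falls within Gadd9.

Gadd9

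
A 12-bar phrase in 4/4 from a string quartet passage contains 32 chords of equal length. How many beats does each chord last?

1.5 beats

12 bars × 4 beats/bar = 48 beats total.
48 beats ÷ 32 chords = 1.5 beats per chord.
(That is a dotted quarter note.)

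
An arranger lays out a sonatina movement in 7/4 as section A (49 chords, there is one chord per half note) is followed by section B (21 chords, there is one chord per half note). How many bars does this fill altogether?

20 bars

A: 49 × 2 = 98 beats = 14 bars.
B: 21 × 2 = 42 beats = 6 bars.
Total: 14 + 6 = 20 bars.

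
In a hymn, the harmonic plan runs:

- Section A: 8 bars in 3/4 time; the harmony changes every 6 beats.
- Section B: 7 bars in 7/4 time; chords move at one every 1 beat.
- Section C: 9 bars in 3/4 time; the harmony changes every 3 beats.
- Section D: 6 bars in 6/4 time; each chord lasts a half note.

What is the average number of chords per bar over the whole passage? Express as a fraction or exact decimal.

A: 8 bars of 3 beats is 24 beats; at 6 beats each that's 4 chords.
B: 7 bars of 7 beats is 49 beats; at 1 beat each that's 49 chords.
C: 9 bars of 3 beats is 27 beats; at 3 beats each that's 9 chords.
D: 6 bars of 6 beats is 36 beats; at 2 beats each that's 18 chords.
Overall: 80 chords over 30 bars → 80/30 = 8/3 chords per bar.

8/3 chords per bar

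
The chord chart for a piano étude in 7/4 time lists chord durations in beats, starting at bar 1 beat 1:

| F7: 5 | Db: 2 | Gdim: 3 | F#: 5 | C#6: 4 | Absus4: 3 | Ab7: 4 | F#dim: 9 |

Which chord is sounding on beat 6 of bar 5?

F#dim

Beat 6 of bar 5 is beat (5−1)×7 + 6 = 34 overall.
Running totals: F7 ends at 5, Db ends at 7, Gdim ends at 10, F# ends at 15, C#6 ends at 19, Absus4 ends at 22, Ab7 ends at 26, F#dim ends at 35.
Beat 34 falls within F#dim.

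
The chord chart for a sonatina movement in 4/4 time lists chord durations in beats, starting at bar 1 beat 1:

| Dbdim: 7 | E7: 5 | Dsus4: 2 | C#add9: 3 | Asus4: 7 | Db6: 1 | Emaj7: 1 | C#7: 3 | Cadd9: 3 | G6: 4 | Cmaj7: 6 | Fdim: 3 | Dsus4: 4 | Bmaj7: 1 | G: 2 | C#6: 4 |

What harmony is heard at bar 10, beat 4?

Cmaj7

Beat 4 of bar 10 is beat (10−1)×4 + 4 = 40 overall.
Running totals: Dbdim ends at 7, E7 ends at 12, Dsus4 ends at 14, C#add9 ends at 17, Asus4 ends at 24, Db6 ends at 25, Emaj7 ends at 26, C#7 ends at 29, Cadd9 ends at 32, G6 ends at 36, Cmaj7 ends at 42.
Beat 40 falls within Cmaj7.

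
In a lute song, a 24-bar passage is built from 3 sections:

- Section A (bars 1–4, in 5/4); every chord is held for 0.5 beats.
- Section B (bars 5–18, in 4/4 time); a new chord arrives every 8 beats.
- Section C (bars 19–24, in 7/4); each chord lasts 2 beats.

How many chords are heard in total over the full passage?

A: 4·5 = 20 beats, 20/0.5 = 40 chords.
B: 14·4 = 56 beats, 56/8 = 7 chords.
C: 6·7 = 42 beats, 42/2 = 21 chords.
Total: 40 + 7 + 21 = 68.

68 chords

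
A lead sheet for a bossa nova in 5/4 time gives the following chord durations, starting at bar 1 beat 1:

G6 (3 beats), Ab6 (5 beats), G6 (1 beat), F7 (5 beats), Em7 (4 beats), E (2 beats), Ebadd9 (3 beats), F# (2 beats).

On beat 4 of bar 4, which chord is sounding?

E

Beat 4 of bar 4 is beat (4−1)×5 + 4 = 19 overall.
Running totals: G6 ends at 3, Ab6 ends at 8, G6 ends at 9, F7 ends at 14, Em7 ends at 18, E ends at 20.
Beat 19 falls within E.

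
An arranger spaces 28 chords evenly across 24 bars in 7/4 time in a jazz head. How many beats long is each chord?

6 beats

24 bars × 7 beats/bar = 168 beats total.
168 beats ÷ 28 chords = 6 beats per chord.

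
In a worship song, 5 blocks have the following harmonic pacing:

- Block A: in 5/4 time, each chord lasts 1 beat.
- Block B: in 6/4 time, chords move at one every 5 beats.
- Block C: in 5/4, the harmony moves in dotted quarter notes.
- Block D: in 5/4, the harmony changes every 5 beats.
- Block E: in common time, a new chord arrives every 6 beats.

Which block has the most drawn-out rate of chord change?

A: 5 beats/bar ÷ 1 beat/chord = 5 chords/bar.
B: 6 beats/bar ÷ 5 beats/chord = 1.2 chords/bar.
C: 5 beats/bar ÷ 1.5 beats/chord = 10/3 chords/bar.
D: 5 beats/bar ÷ 5 beats/chord = 1 chord/bar.
E: 4 beats/bar ÷ 6 beats/chord = 2/3 chords/bar.
Slowest is E at 2/3 chords/bar.

Block E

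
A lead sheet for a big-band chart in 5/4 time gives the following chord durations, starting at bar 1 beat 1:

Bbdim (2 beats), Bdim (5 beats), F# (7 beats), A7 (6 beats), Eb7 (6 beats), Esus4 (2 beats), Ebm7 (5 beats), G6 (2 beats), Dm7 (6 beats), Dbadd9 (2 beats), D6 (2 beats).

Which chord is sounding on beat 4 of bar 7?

Beat 4 of bar 7 is beat (7−1)×5 + 4 = 34 overall.
Running totals: Bbdim ends at 2, Bdim ends at 7, F# ends at 14, A7 ends at 20, Eb7 ends at 26, Esus4 ends at 28, Ebm7 ends at 33, G6 ends at 35.
Beat 34 falls within G6.

G6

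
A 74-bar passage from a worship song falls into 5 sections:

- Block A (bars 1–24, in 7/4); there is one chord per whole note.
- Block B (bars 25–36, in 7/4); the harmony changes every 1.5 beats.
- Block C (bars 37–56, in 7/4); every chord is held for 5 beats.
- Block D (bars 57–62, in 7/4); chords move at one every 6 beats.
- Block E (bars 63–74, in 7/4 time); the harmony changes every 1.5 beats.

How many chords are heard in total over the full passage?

A: 24·7 = 168 beats, 168/4 = 42 chords.
B: 12·7 = 84 beats, 84/1.5 = 56 chords.
C: 20·7 = 140 beats, 140/5 = 28 chords.
D: 6·7 = 42 beats, 42/6 = 7 chords.
E: 12·7 = 84 beats, 84/1.5 = 56 chords.
Total: 42 + 56 + 28 + 7 + 56 = 189.

189 chords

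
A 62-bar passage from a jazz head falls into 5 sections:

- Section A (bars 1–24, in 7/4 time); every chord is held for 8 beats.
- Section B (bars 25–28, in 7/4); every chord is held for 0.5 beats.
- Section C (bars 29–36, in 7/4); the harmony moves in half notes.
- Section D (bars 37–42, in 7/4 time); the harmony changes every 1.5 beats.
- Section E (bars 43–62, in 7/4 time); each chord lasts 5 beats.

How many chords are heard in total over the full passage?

A: 24 bars × 7 beats = 168 beats; 8 beats/chord → 21 chords.
B: 4 bars × 7 beats = 28 beats; 0.5 beats/chord → 56 chords.
C: 8 bars × 7 beats = 56 beats; 2 beats/chord → 28 chords.
D: 6 bars × 7 beats = 42 beats; 1.5 beats/chord → 28 chords.
E: 20 bars × 7 beats = 140 beats; 5 beats/chord → 28 chords.
Total: 21 + 56 + 28 + 28 + 28 = 161.

161 chords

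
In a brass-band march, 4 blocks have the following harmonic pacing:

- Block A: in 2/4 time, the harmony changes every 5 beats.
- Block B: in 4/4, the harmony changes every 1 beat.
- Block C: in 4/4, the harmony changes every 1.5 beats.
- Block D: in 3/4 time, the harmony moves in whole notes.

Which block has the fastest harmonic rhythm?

A: 2 beats/bar ÷ 5 beats/chord = 0.4 chords/bar.
B: 4 beats/bar ÷ 1 beat/chord = 4 chords/bar.
C: 4 beats/bar ÷ 1.5 beats/chord = 8/3 chords/bar.
D: 3 beats/bar ÷ 4 beats/chord = 0.75 chords/bar.
Fastest is B at 4 chords/bar.

Block B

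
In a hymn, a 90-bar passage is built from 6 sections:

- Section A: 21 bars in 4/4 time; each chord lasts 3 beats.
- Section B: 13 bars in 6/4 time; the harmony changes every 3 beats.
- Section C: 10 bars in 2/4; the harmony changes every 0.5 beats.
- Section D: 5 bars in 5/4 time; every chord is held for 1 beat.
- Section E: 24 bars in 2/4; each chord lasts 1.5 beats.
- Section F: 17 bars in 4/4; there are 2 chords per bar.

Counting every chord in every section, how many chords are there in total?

185 chords

A: 21·4 = 84 beats, 84/3 = 28 chords.
B: 13·6 = 78 beats, 78/3 = 26 chords.
C: 10·2 = 20 beats, 20/0.5 = 40 chords.
D: 5·5 = 25 beats, 25/1 = 25 chords.
E: 24·2 = 48 beats, 48/1.5 = 32 chords.
F: 17·4 = 68 beats, 68/2 = 34 chords.
Total: 28 + 26 + 40 + 25 + 32 + 34 = 185.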